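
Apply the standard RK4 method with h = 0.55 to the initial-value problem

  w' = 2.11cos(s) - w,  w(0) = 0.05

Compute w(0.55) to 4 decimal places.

RK4: k1 = f(s_n, w_n); k2 = f(s_n + h/2, w_n + (h/2)·k1); k3 = f(s_n + h/2, w_n + (h/2)·k2); k4 = f(s_n + h, w_n + h·k3); w_{n+1} = w_n + (h/6)·(k1 + 2k2 + 2k3 + k4).
s=0.000000, w=0.050000:
  k1 = f(0.000000, 0.050000) = 2.060000
  k2 = f(0.275000, 0.616500) = 1.414217
  k3 = f(0.275000, 0.438910) = 1.591807
  k4 = f(0.550000, 0.925494) = 0.873333
  w ← 0.050000 + (0.55/6)·(k1 + 2k2 + 2k3 + k4) = 0.869993
w(0.55) ≈ 0.8700

0.8700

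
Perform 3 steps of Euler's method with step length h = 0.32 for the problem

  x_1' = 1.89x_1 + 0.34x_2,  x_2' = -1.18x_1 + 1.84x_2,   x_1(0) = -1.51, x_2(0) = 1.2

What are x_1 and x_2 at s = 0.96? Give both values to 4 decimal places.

Euler on (x_1,x_2): x_1_{n+1} = x_1_n + h·x_1', x_2_{n+1} = x_2_n + h·x_2'.
0.000000: (-1.510000, 1.200000); f=(-2.445900, 3.989800) → (-2.292688, 2.476736)
0.320000: (-2.292688, 2.476736); f=(-3.491090, 7.262566) → (-3.409837, 4.800757)
0.640000: (-3.409837, 4.800757); f=(-4.812334, 12.857001) → (-4.949784, 8.914997)
(x_1(0.96), x_2(0.96)) ≈ (-4.9498, 8.9150)

-4.9498, 8.9150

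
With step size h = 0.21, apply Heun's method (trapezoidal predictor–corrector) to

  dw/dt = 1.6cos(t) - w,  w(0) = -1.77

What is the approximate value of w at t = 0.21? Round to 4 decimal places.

-1.1403

Heun: k1 = f(t_n, w_n); k2 = f(t_n + h, w_n + h·k1); w_{n+1} = w_n + (h/2)·(k1 + k2).
t=0.000000, w=-1.770000:
  k1 = f(0.000000, -1.770000) = 3.370000
  k2 = f(0.210000, -1.062300) = 2.627149
  w ← -1.770000 + (0.21/2)·(3.370000 + 2.627149) = -1.140299
w(0.21) ≈ -1.1403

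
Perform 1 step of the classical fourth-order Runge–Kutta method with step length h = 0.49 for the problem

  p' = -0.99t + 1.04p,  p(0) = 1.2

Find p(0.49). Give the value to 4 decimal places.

RK4: k1 = f(t_n, p_n); k2 = f(t_n + h/2, p_n + (h/2)·k1); k3 = f(t_n + h/2, p_n + (h/2)·k2); k4 = f(t_n + h, p_n + h·k3); p_{n+1} = p_n + (h/6)·(k1 + 2k2 + 2k3 + k4).
t=0.000000, p=1.200000:
  k1 = f(0.000000, 1.200000) = 1.248000
  k2 = f(0.245000, 1.505760) = 1.323440
  k3 = f(0.245000, 1.524243) = 1.342663
  k4 = f(0.490000, 1.857905) = 1.447121
  p ← 1.200000 + (0.49/6)·(k1 + 2k2 + 2k3 + k4) = 1.855565
p(0.49) ≈ 1.8556

1.8556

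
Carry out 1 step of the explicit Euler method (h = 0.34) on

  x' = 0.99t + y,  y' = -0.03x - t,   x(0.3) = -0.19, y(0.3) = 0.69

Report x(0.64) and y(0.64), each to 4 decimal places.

Euler on (x,y): x_{n+1} = x_n + h·x', y_{n+1} = y_n + h·y'.
0.300000: (-0.190000, 0.690000); f=(0.987000, -0.294300) → (0.145580, 0.589938)
(x(0.64), y(0.64)) ≈ (0.1456, 0.5899)

0.1456, 0.5899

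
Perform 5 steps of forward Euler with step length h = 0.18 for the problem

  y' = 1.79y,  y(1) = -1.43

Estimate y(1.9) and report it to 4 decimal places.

Euler: y_{n+1} = y_n + h·f(t_n, y_n).
t=1.000000, y=-1.430000: f=-2.559700 → y ← -1.430000 + 0.18·(-2.559700) = -1.890746
t=1.180000, y=-1.890746: f=-3.384435 → y ← -1.890746 + 0.18·(-3.384435) = -2.499944
t=1.360000, y=-2.499944: f=-4.474900 → y ← -2.499944 + 0.18·(-4.474900) = -3.305426
t=1.540000, y=-3.305426: f=-5.916713 → y ← -3.305426 + 0.18·(-5.916713) = -4.370435
t=1.720000, y=-4.370435: f=-7.823078 → y ← -4.370435 + 0.18·(-7.823078) = -5.778589
y(1.9) ≈ -5.7786

-5.7786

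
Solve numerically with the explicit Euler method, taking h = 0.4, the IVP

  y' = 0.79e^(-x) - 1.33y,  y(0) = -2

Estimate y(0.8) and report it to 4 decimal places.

Euler: y_{n+1} = y_n + h·f(x_n, y_n).
x=0.000000, y=-2.000000: f=3.450000 → y ← -2.000000 + 0.4·3.450000 = -0.620000
x=0.400000, y=-0.620000: f=1.354153 → y ← -0.620000 + 0.4·1.354153 = -0.078339
y(0.8) ≈ -0.0783

-0.0783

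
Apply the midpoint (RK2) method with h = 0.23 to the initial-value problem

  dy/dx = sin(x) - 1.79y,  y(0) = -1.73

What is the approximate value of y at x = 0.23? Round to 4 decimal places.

-1.1380

Midpoint: k1 = f(x_n, y_n); k2 = f(x_n + h/2, y_n + (h/2)·k1); y_{n+1} = y_n + h·k2.
x=0.000000, y=-1.730000:
  k1 = f(0.000000, -1.730000) = 3.096700
  k2 = f(0.115000, -1.373879) = 2.573991
  y ← -1.730000 + 0.23·2.573991 = -1.137982
y(0.23) ≈ -1.1380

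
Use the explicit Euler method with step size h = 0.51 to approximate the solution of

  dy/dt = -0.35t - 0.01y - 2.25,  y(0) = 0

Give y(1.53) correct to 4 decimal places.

-3.6976

Euler: y_{n+1} = y_n + h·f(t_n, y_n).
t=0.000000, y=0.000000: f=-2.250000 → y ← 0.000000 + 0.51·(-2.250000) = -1.147500
t=0.510000, y=-1.147500: f=-2.417025 → y ← -1.147500 + 0.51·(-2.417025) = -2.380183
t=1.020000, y=-2.380183: f=-2.583198 → y ← -2.380183 + 0.51·(-2.583198) = -3.697614
y(1.53) ≈ -3.6976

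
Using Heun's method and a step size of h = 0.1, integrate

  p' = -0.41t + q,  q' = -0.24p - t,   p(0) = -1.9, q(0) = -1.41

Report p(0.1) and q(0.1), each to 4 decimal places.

-2.0408, -1.3677

Heun on (p,q): k1 = f(t_n, state_n); k2 = f(t_n + h, state_n + h·k1); state_{n+1} = state_n + (h/2)·(k1 + k2).
0.000000: (-1.900000, -1.410000)
  k1 = (-1.410000, 0.456000)
  predictor → (-2.041000, -1.364400)
  k2 = (-1.405400, 0.389840)
  → (-2.040770, -1.367708)
(p(0.1), q(0.1)) ≈ (-2.0408, -1.3677)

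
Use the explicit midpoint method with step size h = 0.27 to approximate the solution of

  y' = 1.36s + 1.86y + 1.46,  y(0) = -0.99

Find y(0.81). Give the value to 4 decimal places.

-0.9584

Midpoint: k1 = f(s_n, y_n); k2 = f(s_n + h/2, y_n + (h/2)·k1); y_{n+1} = y_n + h·k2.
s=0.000000, y=-0.990000:
  k1 = f(0.000000, -0.990000) = -0.381400
  k2 = f(0.135000, -1.041489) = -0.293570
  y ← -0.990000 + 0.27·(-0.293570) = -1.069264
s=0.270000, y=-1.069264:
  k1 = f(0.270000, -1.069264) = -0.161631
  k2 = f(0.405000, -1.091084) = -0.018616
  y ← -1.069264 + 0.27·(-0.018616) = -1.074290
s=0.540000, y=-1.074290:
  k1 = f(0.540000, -1.074290) = 0.196220
  k2 = f(0.675000, -1.047800) = 0.429091
  y ← -1.074290 + 0.27·0.429091 = -0.958435
y(0.81) ≈ -0.9584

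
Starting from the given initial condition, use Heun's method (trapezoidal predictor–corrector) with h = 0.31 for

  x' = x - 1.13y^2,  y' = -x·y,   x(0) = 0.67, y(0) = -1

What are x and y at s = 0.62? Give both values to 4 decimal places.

Heun on (x,y): k1 = f(s_n, state_n); k2 = f(s_n + h, state_n + h·k1); state_{n+1} = state_n + (h/2)·(k1 + k2).
0.000000: (0.670000, -1.000000)
  k1 = (-0.460000, 0.670000)
  predictor → (0.527400, -0.792300)
  k2 = (-0.181945, 0.417859)
  → (0.570498, -0.831382)
0.310000: (0.570498, -0.831382)
  k1 = (-0.210553, 0.474302)
  predictor → (0.505227, -0.684348)
  k2 = (-0.023989, 0.345751)
  → (0.534145, -0.704274)
(x(0.62), y(0.62)) ≈ (0.5341, -0.7043)

0.5341, -0.7043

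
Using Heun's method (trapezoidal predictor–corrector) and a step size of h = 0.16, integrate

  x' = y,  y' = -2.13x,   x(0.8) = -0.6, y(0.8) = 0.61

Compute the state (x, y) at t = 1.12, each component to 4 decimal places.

Heun on (x,y): k1 = f(t_n, state_n); k2 = f(t_n + h, state_n + h·k1); state_{n+1} = state_n + (h/2)·(k1 + k2).
0.800000: (-0.600000, 0.610000)
  k1 = (0.610000, 1.278000)
  predictor → (-0.502400, 0.814480)
  k2 = (0.814480, 1.070112)
  → (-0.486042, 0.797849)
0.960000: (-0.486042, 0.797849)
  k1 = (0.797849, 1.035269)
  predictor → (-0.358386, 0.963492)
  k2 = (0.963492, 0.763362)
  → (-0.345134, 0.941739)
(x(1.12), y(1.12)) ≈ (-0.3451, 0.9417)

-0.3451, 0.9417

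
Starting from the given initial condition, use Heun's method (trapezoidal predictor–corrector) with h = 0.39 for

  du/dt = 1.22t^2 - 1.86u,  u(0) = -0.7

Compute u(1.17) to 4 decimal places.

0.3502

Heun: k1 = f(t_n, u_n); k2 = f(t_n + h, u_n + h·k1); u_{n+1} = u_n + (h/2)·(k1 + k2).
t=0.000000, u=-0.700000:
  k1 = f(0.000000, -0.700000) = 1.302000
  k2 = f(0.390000, -0.192220) = 0.543091
  u ← -0.700000 + (0.39/2)·(1.302000 + 0.543091) = -0.340207
t=0.390000, u=-0.340207:
  k1 = f(0.390000, -0.340207) = 0.818347
  k2 = f(0.780000, -0.021052) = 0.781404
  u ← -0.340207 + (0.39/2)·(0.818347 + 0.781404) = -0.028256
t=0.780000, u=-0.028256:
  k1 = f(0.780000, -0.028256) = 0.794804
  k2 = f(1.170000, 0.281718) = 1.146063
  u ← -0.028256 + (0.39/2)·(0.794804 + 1.146063) = 0.350213
u(1.17) ≈ 0.3502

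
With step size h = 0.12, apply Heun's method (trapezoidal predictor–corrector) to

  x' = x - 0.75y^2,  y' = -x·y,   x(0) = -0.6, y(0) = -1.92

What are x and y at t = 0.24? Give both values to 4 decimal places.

-1.6666, -2.4723

Heun on (x,y): k1 = f(t_n, state_n); k2 = f(t_n + h, state_n + h·k1); state_{n+1} = state_n + (h/2)·(k1 + k2).
0.000000: (-0.600000, -1.920000)
  k1 = (-3.364800, -1.152000)
  predictor → (-1.003776, -2.058240)
  k2 = (-4.181040, -2.066012)
  → (-1.052750, -2.113081)
0.120000: (-1.052750, -2.113081)
  k1 = (-4.401583, -2.224547)
  predictor → (-1.580940, -2.380026)
  k2 = (-5.829334, -3.762680)
  → (-1.666605, -2.472314)
(x(0.24), y(0.24)) ≈ (-1.6666, -2.4723)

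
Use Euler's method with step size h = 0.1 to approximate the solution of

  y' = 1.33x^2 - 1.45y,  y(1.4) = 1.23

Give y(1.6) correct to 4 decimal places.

1.4213

Euler: y_{n+1} = y_n + h·f(x_n, y_n).
x=1.400000, y=1.230000: f=0.823300 → y ← 1.230000 + 0.1·0.823300 = 1.312330
x=1.500000, y=1.312330: f=1.089622 → y ← 1.312330 + 0.1·1.089622 = 1.421292
y(1.6) ≈ 1.4213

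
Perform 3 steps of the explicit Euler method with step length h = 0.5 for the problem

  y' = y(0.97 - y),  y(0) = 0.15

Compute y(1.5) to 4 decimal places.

0.3906

Euler: y_{n+1} = y_n + h·f(x_n, y_n).
x=0.000000, y=0.150000: f=0.123000 → y ← 0.150000 + 0.5·0.123000 = 0.211500
x=0.500000, y=0.211500: f=0.160423 → y ← 0.211500 + 0.5·0.160423 = 0.291711
x=1.000000, y=0.291711: f=0.197865 → y ← 0.291711 + 0.5·0.197865 = 0.390644
y(1.5) ≈ 0.3906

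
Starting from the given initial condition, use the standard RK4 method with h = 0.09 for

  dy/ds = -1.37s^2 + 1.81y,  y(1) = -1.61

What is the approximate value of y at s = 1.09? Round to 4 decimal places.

RK4: k1 = f(s_n, y_n); k2 = f(s_n + h/2, y_n + (h/2)·k1); k3 = f(s_n + h/2, y_n + (h/2)·k2); k4 = f(s_n + h, y_n + h·k3); y_{n+1} = y_n + (h/6)·(k1 + 2k2 + 2k3 + k4).
s=1.000000, y=-1.610000:
  k1 = f(1.000000, -1.610000) = -4.284100
  k2 = f(1.045000, -1.802785) = -4.759114
  k3 = f(1.045000, -1.824160) = -4.797804
  k4 = f(1.090000, -2.041802) = -5.323359
  y ← -1.610000 + (0.09/6)·(k1 + 2k2 + 2k3 + k4) = -2.040819
y(1.09) ≈ -2.0408

-2.0408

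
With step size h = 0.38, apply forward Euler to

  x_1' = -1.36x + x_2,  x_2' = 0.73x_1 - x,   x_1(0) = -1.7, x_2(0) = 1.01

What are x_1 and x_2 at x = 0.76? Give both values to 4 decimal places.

Euler on (x_1,x_2): x_1_{n+1} = x_1_n + h·x_1', x_2_{n+1} = x_2_n + h·x_2'.
0.000000: (-1.700000, 1.010000); f=(1.010000, -1.241000) → (-1.316200, 0.538420)
0.380000: (-1.316200, 0.538420); f=(0.021620, -1.340826) → (-1.307984, 0.028906)
(x_1(0.76), x_2(0.76)) ≈ (-1.3080, 0.0289)

-1.3080, 0.0289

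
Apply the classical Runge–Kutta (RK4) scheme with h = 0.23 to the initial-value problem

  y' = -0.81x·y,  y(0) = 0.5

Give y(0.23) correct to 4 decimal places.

RK4: k1 = f(x_n, y_n); k2 = f(x_n + h/2, y_n + (h/2)·k1); k3 = f(x_n + h/2, y_n + (h/2)·k2); k4 = f(x_n + h, y_n + h·k3); y_{n+1} = y_n + (h/6)·(k1 + 2k2 + 2k3 + k4).
x=0.000000, y=0.500000:
  k1 = f(0.000000, 0.500000) = 0.000000
  k2 = f(0.115000, 0.500000) = -0.046575
  k3 = f(0.115000, 0.494644) = -0.046076
  k4 = f(0.230000, 0.489403) = -0.091176
  y ← 0.500000 + (0.23/6)·(k1 + 2k2 + 2k3 + k4) = 0.489402
y(0.23) ≈ 0.4894

0.4894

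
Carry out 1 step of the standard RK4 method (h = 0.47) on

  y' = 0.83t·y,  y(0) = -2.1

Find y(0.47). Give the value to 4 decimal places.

-2.3016

RK4: k1 = f(t_n, y_n); k2 = f(t_n + h/2, y_n + (h/2)·k1); k3 = f(t_n + h/2, y_n + (h/2)·k2); k4 = f(t_n + h, y_n + h·k3); y_{n+1} = y_n + (h/6)·(k1 + 2k2 + 2k3 + k4).
t=0.000000, y=-2.100000:
  k1 = f(0.000000, -2.100000) = 0.000000
  k2 = f(0.235000, -2.100000) = -0.409605
  k3 = f(0.235000, -2.196257) = -0.428380
  k4 = f(0.470000, -2.301339) = -0.897752
  y ← -2.100000 + (0.47/6)·(k1 + 2k2 + 2k3 + k4) = -2.301608
y(0.47) ≈ -2.3016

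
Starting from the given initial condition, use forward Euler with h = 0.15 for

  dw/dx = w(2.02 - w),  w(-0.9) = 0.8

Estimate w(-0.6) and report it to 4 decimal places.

1.0988

Euler: w_{n+1} = w_n + h·f(x_n, w_n).
x=-0.900000, w=0.800000: f=0.976000 → w ← 0.800000 + 0.15·0.976000 = 0.946400
x=-0.750000, w=0.946400: f=1.016055 → w ← 0.946400 + 0.15·1.016055 = 1.098808
w(-0.6) ≈ 1.0988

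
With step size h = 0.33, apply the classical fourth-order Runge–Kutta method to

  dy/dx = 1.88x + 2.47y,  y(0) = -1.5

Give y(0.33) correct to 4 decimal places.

RK4: k1 = f(x_n, y_n); k2 = f(x_n + h/2, y_n + (h/2)·k1); k3 = f(x_n + h/2, y_n + (h/2)·k2); k4 = f(x_n + h, y_n + h·k3); y_{n+1} = y_n + (h/6)·(k1 + 2k2 + 2k3 + k4).
x=0.000000, y=-1.500000:
  k1 = f(0.000000, -1.500000) = -3.705000
  k2 = f(0.165000, -2.111325) = -4.904773
  k3 = f(0.165000, -2.309288) = -5.393740
  k4 = f(0.330000, -3.279934) = -7.481038
  y ← -1.500000 + (0.33/6)·(k1 + 2k2 + 2k3 + k4) = -3.248068
y(0.33) ≈ -3.2481

-3.2481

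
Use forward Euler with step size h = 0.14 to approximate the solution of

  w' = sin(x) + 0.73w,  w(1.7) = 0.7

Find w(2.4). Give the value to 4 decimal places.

Euler: w_{n+1} = w_n + h·f(x_n, w_n).
x=1.700000, w=0.700000: f=1.502665 → w ← 0.700000 + 0.14·1.502665 = 0.910373
x=1.840000, w=0.910373: f=1.628555 → w ← 0.910373 + 0.14·1.628555 = 1.138371
x=1.980000, w=1.138371: f=1.748449 → w ← 1.138371 + 0.14·1.748449 = 1.383154
x=2.120000, w=1.383154: f=1.862643 → w ← 1.383154 + 0.14·1.862643 = 1.643924
x=2.260000, w=1.643924: f=1.971817 → w ← 1.643924 + 0.14·1.971817 = 1.919978
w(2.4) ≈ 1.9200

1.9200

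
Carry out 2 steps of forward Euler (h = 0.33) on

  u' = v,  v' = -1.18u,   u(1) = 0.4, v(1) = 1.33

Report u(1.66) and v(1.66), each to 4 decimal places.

1.2264, 0.8476

Euler on (u,v): u_{n+1} = u_n + h·u', v_{n+1} = v_n + h·v'.
1.000000: (0.400000, 1.330000); f=(1.330000, -0.472000) → (0.838900, 1.174240)
1.330000: (0.838900, 1.174240); f=(1.174240, -0.989902) → (1.226399, 0.847572)
(u(1.66), v(1.66)) ≈ (1.2264, 0.8476)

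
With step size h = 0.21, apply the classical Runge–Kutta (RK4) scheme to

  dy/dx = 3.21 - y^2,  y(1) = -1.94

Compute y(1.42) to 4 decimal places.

RK4: k1 = f(x_n, y_n); k2 = f(x_n + h/2, y_n + (h/2)·k1); k3 = f(x_n + h/2, y_n + (h/2)·k2); k4 = f(x_n + h, y_n + h·k3); y_{n+1} = y_n + (h/6)·(k1 + 2k2 + 2k3 + k4).
x=1.000000, y=-1.940000:
  k1 = f(1.000000, -1.940000) = -0.553600
  k2 = f(1.105000, -1.998128) = -0.782516
  k3 = f(1.105000, -2.022164) = -0.879148
  k4 = f(1.210000, -2.124621) = -1.304015
  y ← -1.940000 + (0.21/6)·(k1 + 2k2 + 2k3 + k4) = -2.121333
x=1.210000, y=-2.121333:
  k1 = f(1.210000, -2.121333) = -1.290053
  k2 = f(1.315000, -2.256789) = -1.883095
  k3 = f(1.315000, -2.319058) = -2.168029
  k4 = f(1.420000, -2.576619) = -3.428966
  y ← -2.121333 + (0.21/6)·(k1 + 2k2 + 2k3 + k4) = -2.570077
y(1.42) ≈ -2.5701

-2.5701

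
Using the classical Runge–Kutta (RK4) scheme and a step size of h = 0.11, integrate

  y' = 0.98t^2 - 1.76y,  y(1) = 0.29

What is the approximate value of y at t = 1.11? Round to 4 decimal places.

0.3485

RK4: k1 = f(t_n, y_n); k2 = f(t_n + h/2, y_n + (h/2)·k1); k3 = f(t_n + h/2, y_n + (h/2)·k2); k4 = f(t_n + h, y_n + h·k3); y_{n+1} = y_n + (h/6)·(k1 + 2k2 + 2k3 + k4).
t=1.000000, y=0.290000:
  k1 = f(1.000000, 0.290000) = 0.469600
  k2 = f(1.055000, 0.315828) = 0.534907
  k3 = f(1.055000, 0.319420) = 0.528585
  k4 = f(1.110000, 0.348144) = 0.594724
  y ← 0.290000 + (0.11/6)·(k1 + 2k2 + 2k3 + k4) = 0.348507
y(1.11) ≈ 0.3485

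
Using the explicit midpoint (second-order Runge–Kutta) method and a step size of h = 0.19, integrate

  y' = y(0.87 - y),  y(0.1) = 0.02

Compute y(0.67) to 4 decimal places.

0.0323

Midpoint: k1 = f(t_n, y_n); k2 = f(t_n + h/2, y_n + (h/2)·k1); y_{n+1} = y_n + h·k2.
t=0.100000, y=0.020000:
  k1 = f(0.100000, 0.020000) = 0.017000
  k2 = f(0.195000, 0.021615) = 0.018338
  y ← 0.020000 + 0.19·0.018338 = 0.023484
t=0.290000, y=0.023484:
  k1 = f(0.290000, 0.023484) = 0.019880
  k2 = f(0.385000, 0.025373) = 0.021431
  y ← 0.023484 + 0.19·0.021431 = 0.027556
t=0.480000, y=0.027556:
  k1 = f(0.480000, 0.027556) = 0.023214
  k2 = f(0.575000, 0.029761) = 0.025007
  y ← 0.027556 + 0.19·0.025007 = 0.032307
y(0.67) ≈ 0.0323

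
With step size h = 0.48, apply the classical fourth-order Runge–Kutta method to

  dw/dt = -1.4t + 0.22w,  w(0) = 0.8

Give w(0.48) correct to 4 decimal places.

0.7220

RK4: k1 = f(t_n, w_n); k2 = f(t_n + h/2, w_n + (h/2)·k1); k3 = f(t_n + h/2, w_n + (h/2)·k2); k4 = f(t_n + h, w_n + h·k3); w_{n+1} = w_n + (h/6)·(k1 + 2k2 + 2k3 + k4).
t=0.000000, w=0.800000:
  k1 = f(0.000000, 0.800000) = 0.176000
  k2 = f(0.240000, 0.842240) = -0.150707
  k3 = f(0.240000, 0.763830) = -0.167957
  k4 = f(0.480000, 0.719380) = -0.513736
  w ← 0.800000 + (0.48/6)·(k1 + 2k2 + 2k3 + k4) = 0.721995
w(0.48) ≈ 0.7220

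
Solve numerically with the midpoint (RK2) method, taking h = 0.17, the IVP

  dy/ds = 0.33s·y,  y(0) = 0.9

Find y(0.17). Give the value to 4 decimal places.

Midpoint: k1 = f(s_n, y_n); k2 = f(s_n + h/2, y_n + (h/2)·k1); y_{n+1} = y_n + h·k2.
s=0.000000, y=0.900000:
  k1 = f(0.000000, 0.900000) = 0.000000
  k2 = f(0.085000, 0.900000) = 0.025245
  y ← 0.900000 + 0.17·0.025245 = 0.904292
y(0.17) ≈ 0.9043

0.9043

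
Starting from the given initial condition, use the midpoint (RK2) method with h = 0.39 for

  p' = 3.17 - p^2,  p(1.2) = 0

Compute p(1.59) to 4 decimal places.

1.0873

Midpoint: k1 = f(t_n, p_n); k2 = f(t_n + h/2, p_n + (h/2)·k1); p_{n+1} = p_n + h·k2.
t=1.200000, p=0.000000:
  k1 = f(1.200000, 0.000000) = 3.170000
  k2 = f(1.395000, 0.618150) = 2.787891
  p ← 0.000000 + 0.39·2.787891 = 1.087277
p(1.59) ≈ 1.0873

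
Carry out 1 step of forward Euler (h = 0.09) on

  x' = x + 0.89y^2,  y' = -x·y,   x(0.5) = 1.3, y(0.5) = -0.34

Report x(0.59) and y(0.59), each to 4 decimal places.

Euler on (x,y): x_{n+1} = x_n + h·x', y_{n+1} = y_n + h·y'.
0.500000: (1.300000, -0.340000); f=(1.402884, 0.442000) → (1.426260, -0.300220)
(x(0.59), y(0.59)) ≈ (1.4263, -0.3002)

1.4263, -0.3002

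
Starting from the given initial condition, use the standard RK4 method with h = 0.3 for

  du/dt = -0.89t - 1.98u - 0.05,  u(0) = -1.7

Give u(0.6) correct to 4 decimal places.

-0.6488

RK4: k1 = f(t_n, u_n); k2 = f(t_n + h/2, u_n + (h/2)·k1); k3 = f(t_n + h/2, u_n + (h/2)·k2); k4 = f(t_n + h, u_n + h·k3); u_{n+1} = u_n + (h/6)·(k1 + 2k2 + 2k3 + k4).
t=0.000000, u=-1.700000:
  k1 = f(0.000000, -1.700000) = 3.316000
  k2 = f(0.150000, -1.202600) = 2.197648
  k3 = f(0.150000, -1.370353) = 2.529799
  k4 = f(0.300000, -0.941060) = 1.546300
  u ← -1.700000 + (0.3/6)·(k1 + 2k2 + 2k3 + k4) = -0.984140
t=0.300000, u=-0.984140:
  k1 = f(0.300000, -0.984140) = 1.631598
  k2 = f(0.450000, -0.739401) = 1.013513
  k3 = f(0.450000, -0.832113) = 1.197084
  k4 = f(0.600000, -0.625015) = 0.653530
  u ← -0.984140 + (0.3/6)·(k1 + 2k2 + 2k3 + k4) = -0.648824
u(0.6) ≈ -0.6488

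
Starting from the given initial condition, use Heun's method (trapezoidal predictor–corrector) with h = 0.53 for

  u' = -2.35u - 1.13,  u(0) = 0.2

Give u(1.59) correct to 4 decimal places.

-0.3794

Heun: k1 = f(x_n, u_n); k2 = f(x_n + h, u_n + h·k1); u_{n+1} = u_n + (h/2)·(k1 + k2).
x=0.000000, u=0.200000:
  k1 = f(0.000000, 0.200000) = -1.600000
  k2 = f(0.530000, -0.648000) = 0.392800
  u ← 0.200000 + (0.53/2)·(-1.600000 + 0.392800) = -0.119908
x=0.530000, u=-0.119908:
  k1 = f(0.530000, -0.119908) = -0.848216
  k2 = f(1.060000, -0.569463) = 0.208237
  u ← -0.119908 + (0.53/2)·(-0.848216 + 0.208237) = -0.289502
x=1.060000, u=-0.289502:
  k1 = f(1.060000, -0.289502) = -0.449669
  k2 = f(1.590000, -0.527827) = 0.110394
  u ← -0.289502 + (0.53/2)·(-0.449669 + 0.110394) = -0.379410
u(1.59) ≈ -0.3794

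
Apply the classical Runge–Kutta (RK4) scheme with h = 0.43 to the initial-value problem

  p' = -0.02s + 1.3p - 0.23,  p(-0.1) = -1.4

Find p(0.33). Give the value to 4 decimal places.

-2.5813

RK4: k1 = f(s_n, p_n); k2 = f(s_n + h/2, p_n + (h/2)·k1); k3 = f(s_n + h/2, p_n + (h/2)·k2); k4 = f(s_n + h, p_n + h·k3); p_{n+1} = p_n + (h/6)·(k1 + 2k2 + 2k3 + k4).
s=-0.100000, p=-1.400000:
  k1 = f(-0.100000, -1.400000) = -2.048000
  k2 = f(0.115000, -1.840320) = -2.624716
  k3 = f(0.115000, -1.964314) = -2.785908
  k4 = f(0.330000, -2.597940) = -3.613923
  p ← -1.400000 + (0.43/6)·(k1 + 2k2 + 2k3 + k4) = -2.581294
p(0.33) ≈ -2.5813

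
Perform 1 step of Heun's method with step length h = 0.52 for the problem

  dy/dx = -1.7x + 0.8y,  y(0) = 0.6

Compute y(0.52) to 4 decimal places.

Heun: k1 = f(x_n, y_n); k2 = f(x_n + h, y_n + h·k1); y_{n+1} = y_n + (h/2)·(k1 + k2).
x=0.000000, y=0.600000:
  k1 = f(0.000000, 0.600000) = 0.480000
  k2 = f(0.520000, 0.849600) = -0.204320
  y ← 0.600000 + (0.52/2)·(0.480000 + (-0.204320)) = 0.671677
y(0.52) ≈ 0.6717

0.6717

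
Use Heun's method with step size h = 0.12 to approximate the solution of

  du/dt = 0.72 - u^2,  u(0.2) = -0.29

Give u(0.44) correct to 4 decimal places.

-0.1287

Heun: k1 = f(t_n, u_n); k2 = f(t_n + h, u_n + h·k1); u_{n+1} = u_n + (h/2)·(k1 + k2).
t=0.200000, u=-0.290000:
  k1 = f(0.200000, -0.290000) = 0.635900
  k2 = f(0.320000, -0.213692) = 0.674336
  u ← -0.290000 + (0.12/2)·(0.635900 + 0.674336) = -0.211386
t=0.320000, u=-0.211386:
  k1 = f(0.320000, -0.211386) = 0.675316
  k2 = f(0.440000, -0.130348) = 0.703009
  u ← -0.211386 + (0.12/2)·(0.675316 + 0.703009) = -0.128686
u(0.44) ≈ -0.1287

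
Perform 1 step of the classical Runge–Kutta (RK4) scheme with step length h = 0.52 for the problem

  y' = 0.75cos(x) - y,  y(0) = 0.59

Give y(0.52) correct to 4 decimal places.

RK4: k1 = f(x_n, y_n); k2 = f(x_n + h/2, y_n + (h/2)·k1); k3 = f(x_n + h/2, y_n + (h/2)·k2); k4 = f(x_n + h, y_n + h·k3); y_{n+1} = y_n + (h/6)·(k1 + 2k2 + 2k3 + k4).
x=0.000000, y=0.590000:
  k1 = f(0.000000, 0.590000) = 0.160000
  k2 = f(0.260000, 0.631600) = 0.093192
  k3 = f(0.260000, 0.614230) = 0.110562
  k4 = f(0.520000, 0.647492) = 0.003372
  y ← 0.590000 + (0.52/6)·(k1 + 2k2 + 2k3 + k4) = 0.639476
y(0.52) ≈ 0.6395

0.6395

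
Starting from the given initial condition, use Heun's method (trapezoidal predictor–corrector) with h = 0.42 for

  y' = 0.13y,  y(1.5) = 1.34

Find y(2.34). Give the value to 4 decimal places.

Heun: k1 = f(x_n, y_n); k2 = f(x_n + h, y_n + h·k1); y_{n+1} = y_n + (h/2)·(k1 + k2).
x=1.500000, y=1.340000:
  k1 = f(1.500000, 1.340000) = 0.174200
  k2 = f(1.920000, 1.413164) = 0.183711
  y ← 1.340000 + (0.42/2)·(0.174200 + 0.183711) = 1.415161
x=1.920000, y=1.415161:
  k1 = f(1.920000, 1.415161) = 0.183971
  k2 = f(2.340000, 1.492429) = 0.194016
  y ← 1.415161 + (0.42/2)·(0.183971 + 0.194016) = 1.494539
y(2.34) ≈ 1.4945

1.4945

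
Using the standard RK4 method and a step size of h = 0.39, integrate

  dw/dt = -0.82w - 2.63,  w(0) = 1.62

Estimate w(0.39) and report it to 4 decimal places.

RK4: k1 = f(t_n, w_n); k2 = f(t_n + h/2, w_n + (h/2)·k1); k3 = f(t_n + h/2, w_n + (h/2)·k2); k4 = f(t_n + h, w_n + h·k3); w_{n+1} = w_n + (h/6)·(k1 + 2k2 + 2k3 + k4).
t=0.000000, w=1.620000:
  k1 = f(0.000000, 1.620000) = -3.958400
  k2 = f(0.195000, 0.848112) = -3.325452
  k3 = f(0.195000, 0.971537) = -3.426660
  k4 = f(0.390000, 0.283603) = -2.862554
  w ← 1.620000 + (0.39/6)·(k1 + 2k2 + 2k3 + k4) = 0.298863
w(0.39) ≈ 0.2989

0.2989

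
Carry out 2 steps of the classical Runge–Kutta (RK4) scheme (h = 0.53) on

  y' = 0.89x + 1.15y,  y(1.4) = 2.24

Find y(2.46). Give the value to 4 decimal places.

10.9349

RK4: k1 = f(x_n, y_n); k2 = f(x_n + h/2, y_n + (h/2)·k1); k3 = f(x_n + h/2, y_n + (h/2)·k2); k4 = f(x_n + h, y_n + h·k3); y_{n+1} = y_n + (h/6)·(k1 + 2k2 + 2k3 + k4).
x=1.400000, y=2.240000:
  k1 = f(1.400000, 2.240000) = 3.822000
  k2 = f(1.665000, 3.252830) = 5.222605
  k3 = f(1.665000, 3.623990) = 5.649439
  k4 = f(1.930000, 5.234203) = 7.737033
  y ← 2.240000 + (0.53/6)·(k1 + 2k2 + 2k3 + k4) = 5.181776
x=1.930000, y=5.181776:
  k1 = f(1.930000, 5.181776) = 7.676742
  k2 = f(2.195000, 7.216112) = 10.252079
  k3 = f(2.195000, 7.898576) = 11.036913
  k4 = f(2.460000, 11.031339) = 14.875440
  y ← 5.181776 + (0.53/6)·(k1 + 2k2 + 2k3 + k4) = 10.934940
y(2.46) ≈ 10.9349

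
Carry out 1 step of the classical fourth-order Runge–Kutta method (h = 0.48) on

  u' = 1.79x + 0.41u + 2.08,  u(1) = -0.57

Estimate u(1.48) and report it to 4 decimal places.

1.5794

RK4: k1 = f(x_n, u_n); k2 = f(x_n + h/2, u_n + (h/2)·k1); k3 = f(x_n + h/2, u_n + (h/2)·k2); k4 = f(x_n + h, u_n + h·k3); u_{n+1} = u_n + (h/6)·(k1 + 2k2 + 2k3 + k4).
x=1.000000, u=-0.570000:
  k1 = f(1.000000, -0.570000) = 3.636300
  k2 = f(1.240000, 0.302712) = 4.423712
  k3 = f(1.240000, 0.491691) = 4.501193
  k4 = f(1.480000, 1.590573) = 5.381335
  u ← -0.570000 + (0.48/6)·(k1 + 2k2 + 2k3 + k4) = 1.579396
u(1.48) ≈ 1.5794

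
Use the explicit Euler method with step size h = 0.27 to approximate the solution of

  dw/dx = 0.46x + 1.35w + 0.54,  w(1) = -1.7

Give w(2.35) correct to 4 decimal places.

-4.7966

Euler: w_{n+1} = w_n + h·f(x_n, w_n).
x=1.000000, w=-1.700000: f=-1.295000 → w ← -1.700000 + 0.27·(-1.295000) = -2.049650
x=1.270000, w=-2.049650: f=-1.642827 → w ← -2.049650 + 0.27·(-1.642827) = -2.493213
x=1.540000, w=-2.493213: f=-2.117438 → w ← -2.493213 + 0.27·(-2.117438) = -3.064922
x=1.810000, w=-3.064922: f=-2.765044 → w ← -3.064922 + 0.27·(-2.765044) = -3.811484
x=2.080000, w=-3.811484: f=-3.648703 → w ← -3.811484 + 0.27·(-3.648703) = -4.796633
w(2.35) ≈ -4.7966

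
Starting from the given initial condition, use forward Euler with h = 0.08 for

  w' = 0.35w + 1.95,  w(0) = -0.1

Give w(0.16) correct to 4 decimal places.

0.2107

Euler: w_{n+1} = w_n + h·f(t_n, w_n).
t=0.000000, w=-0.100000: f=1.915000 → w ← -0.100000 + 0.08·1.915000 = 0.053200
t=0.080000, w=0.053200: f=1.968620 → w ← 0.053200 + 0.08·1.968620 = 0.210690
w(0.16) ≈ 0.2107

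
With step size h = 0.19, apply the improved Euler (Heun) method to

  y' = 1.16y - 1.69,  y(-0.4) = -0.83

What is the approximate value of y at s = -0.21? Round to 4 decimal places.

Heun: k1 = f(s_n, y_n); k2 = f(s_n + h, y_n + h·k1); y_{n+1} = y_n + (h/2)·(k1 + k2).
s=-0.400000, y=-0.830000:
  k1 = f(-0.400000, -0.830000) = -2.652800
  k2 = f(-0.210000, -1.334032) = -3.237477
  y ← -0.830000 + (0.19/2)·(-2.652800 + (-3.237477)) = -1.389576
y(-0.21) ≈ -1.3896

-1.3896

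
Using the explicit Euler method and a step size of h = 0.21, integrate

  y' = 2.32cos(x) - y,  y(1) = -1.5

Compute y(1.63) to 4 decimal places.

Euler: y_{n+1} = y_n + h·f(x_n, y_n).
x=1.000000, y=-1.500000: f=2.753501 → y ← -1.500000 + 0.21·2.753501 = -0.921765
x=1.210000, y=-0.921765: f=1.740770 → y ← -0.921765 + 0.21·1.740770 = -0.556203
x=1.420000, y=-0.556203: f=0.904726 → y ← -0.556203 + 0.21·0.904726 = -0.366211
y(1.63) ≈ -0.3662

-0.3662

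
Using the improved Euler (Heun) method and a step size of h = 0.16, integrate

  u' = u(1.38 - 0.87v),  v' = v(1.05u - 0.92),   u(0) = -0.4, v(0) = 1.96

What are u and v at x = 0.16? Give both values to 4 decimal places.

-0.3908, 1.5875

Heun on (u,v): k1 = f(x_n, state_n); k2 = f(x_n + h, state_n + h·k1); state_{n+1} = state_n + (h/2)·(k1 + k2).
0.000000: (-0.400000, 1.960000)
  k1 = (0.130080, -2.626400)
  predictor → (-0.379187, 1.539776)
  k2 = (-0.015317, -2.029650)
  → (-0.390819, 1.587516)
(u(0.16), v(0.16)) ≈ (-0.3908, 1.5875)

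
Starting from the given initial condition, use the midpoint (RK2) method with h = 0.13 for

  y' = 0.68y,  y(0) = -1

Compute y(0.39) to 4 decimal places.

-1.3033

Midpoint: k1 = f(t_n, y_n); k2 = f(t_n + h/2, y_n + (h/2)·k1); y_{n+1} = y_n + h·k2.
t=0.000000, y=-1.000000:
  k1 = f(0.000000, -1.000000) = -0.680000
  k2 = f(0.065000, -1.044200) = -0.710056
  y ← -1.000000 + 0.13·(-0.710056) = -1.092307
t=0.130000, y=-1.092307:
  k1 = f(0.130000, -1.092307) = -0.742769
  k2 = f(0.195000, -1.140587) = -0.775599
  y ← -1.092307 + 0.13·(-0.775599) = -1.193135
t=0.260000, y=-1.193135:
  k1 = f(0.260000, -1.193135) = -0.811332
  k2 = f(0.325000, -1.245872) = -0.847193
  y ← -1.193135 + 0.13·(-0.847193) = -1.303270
y(0.39) ≈ -1.3033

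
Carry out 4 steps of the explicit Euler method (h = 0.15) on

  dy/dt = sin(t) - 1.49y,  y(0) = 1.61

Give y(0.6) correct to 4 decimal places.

0.6985

Euler: y_{n+1} = y_n + h·f(t_n, y_n).
t=0.000000, y=1.610000: f=-2.398900 → y ← 1.610000 + 0.15·(-2.398900) = 1.250165
t=0.150000, y=1.250165: f=-1.713308 → y ← 1.250165 + 0.15·(-1.713308) = 0.993169
t=0.300000, y=0.993169: f=-1.184301 → y ← 0.993169 + 0.15·(-1.184301) = 0.815524
t=0.450000, y=0.815524: f=-0.780165 → y ← 0.815524 + 0.15·(-0.780165) = 0.698499
y(0.6) ≈ 0.6985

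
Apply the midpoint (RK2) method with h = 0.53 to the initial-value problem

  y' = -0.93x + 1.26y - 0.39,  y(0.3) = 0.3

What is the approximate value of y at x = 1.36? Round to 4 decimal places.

Midpoint: k1 = f(x_n, y_n); k2 = f(x_n + h/2, y_n + (h/2)·k1); y_{n+1} = y_n + h·k2.
x=0.300000, y=0.300000:
  k1 = f(0.300000, 0.300000) = -0.291000
  k2 = f(0.565000, 0.222885) = -0.634615
  y ← 0.300000 + 0.53·(-0.634615) = -0.036346
x=0.830000, y=-0.036346:
  k1 = f(0.830000, -0.036346) = -1.207696
  k2 = f(1.095000, -0.356385) = -1.857395
  y ← -0.036346 + 0.53·(-1.857395) = -1.020765
y(1.36) ≈ -1.0208

-1.0208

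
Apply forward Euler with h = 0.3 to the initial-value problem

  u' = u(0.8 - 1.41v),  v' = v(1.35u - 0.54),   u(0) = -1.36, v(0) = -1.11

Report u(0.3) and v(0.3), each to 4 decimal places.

-2.3250, -0.3188

Euler on (u,v): u_{n+1} = u_n + h·u', v_{n+1} = v_n + h·v'.
0.000000: (-1.360000, -1.110000); f=(-3.216536, 2.637360) → (-2.324961, -0.318792)
(u(0.3), v(0.3)) ≈ (-2.3250, -0.3188)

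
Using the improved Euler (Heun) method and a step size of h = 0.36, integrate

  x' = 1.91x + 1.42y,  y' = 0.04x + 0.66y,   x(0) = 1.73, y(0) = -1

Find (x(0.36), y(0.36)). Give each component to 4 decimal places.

2.5872, -1.2331

Heun on (x,y): k1 = f(t_n, state_n); k2 = f(t_n + h, state_n + h·k1); state_{n+1} = state_n + (h/2)·(k1 + k2).
0.000000: (1.730000, -1.000000)
  k1 = (1.884300, -0.590800)
  predictor → (2.408348, -1.212688)
  k2 = (2.877928, -0.704040)
  → (2.587201, -1.233071)
(x(0.36), y(0.36)) ≈ (2.5872, -1.2331)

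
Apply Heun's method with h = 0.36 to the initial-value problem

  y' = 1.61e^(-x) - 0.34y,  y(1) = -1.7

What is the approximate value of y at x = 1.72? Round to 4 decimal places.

Heun: k1 = f(x_n, y_n); k2 = f(x_n + h, y_n + h·k1); y_{n+1} = y_n + (h/2)·(k1 + k2).
x=1.000000, y=-1.700000:
  k1 = f(1.000000, -1.700000) = 1.170286
  k2 = f(1.360000, -1.278697) = 0.847981
  y ← -1.700000 + (0.36/2)·(1.170286 + 0.847981) = -1.336712
x=1.360000, y=-1.336712:
  k1 = f(1.360000, -1.336712) = 0.867706
  k2 = f(1.720000, -1.024338) = 0.636571
  y ← -1.336712 + (0.36/2)·(0.867706 + 0.636571) = -1.065942
y(1.72) ≈ -1.0659

-1.0659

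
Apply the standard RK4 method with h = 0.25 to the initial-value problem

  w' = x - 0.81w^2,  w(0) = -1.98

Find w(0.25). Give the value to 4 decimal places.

-3.2535

RK4: k1 = f(x_n, w_n); k2 = f(x_n + h/2, w_n + (h/2)·k1); k3 = f(x_n + h/2, w_n + (h/2)·k2); k4 = f(x_n + h, w_n + h·k3); w_{n+1} = w_n + (h/6)·(k1 + 2k2 + 2k3 + k4).
x=0.000000, w=-1.980000:
  k1 = f(0.000000, -1.980000) = -3.175524
  k2 = f(0.125000, -2.376940) = -4.451375
  k3 = f(0.125000, -2.536422) = -5.086083
  k4 = f(0.250000, -3.251521) = -8.313634
  w ← -1.980000 + (0.25/6)·(k1 + 2k2 + 2k3 + k4) = -3.253503
w(0.25) ≈ -3.2535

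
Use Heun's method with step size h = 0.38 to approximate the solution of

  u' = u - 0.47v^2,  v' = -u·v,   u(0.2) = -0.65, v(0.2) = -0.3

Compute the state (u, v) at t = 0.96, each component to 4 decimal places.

Heun on (u,v): k1 = f(t_n, state_n); k2 = f(t_n + h, state_n + h·k1); state_{n+1} = state_n + (h/2)·(k1 + k2).
0.200000: (-0.650000, -0.300000)
  k1 = (-0.692300, -0.195000)
  predictor → (-0.913074, -0.374100)
  k2 = (-0.978851, -0.341581)
  → (-0.967519, -0.401950)
0.580000: (-0.967519, -0.401950)
  k1 = (-1.043454, -0.388895)
  predictor → (-1.364031, -0.549730)
  k2 = (-1.506067, -0.749849)
  → (-1.451928, -0.618312)
(u(0.96), v(0.96)) ≈ (-1.4519, -0.6183)

-1.4519, -0.6183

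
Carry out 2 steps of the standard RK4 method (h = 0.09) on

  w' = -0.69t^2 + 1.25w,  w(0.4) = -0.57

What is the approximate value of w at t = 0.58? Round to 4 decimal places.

RK4: k1 = f(t_n, w_n); k2 = f(t_n + h/2, w_n + (h/2)·k1); k3 = f(t_n + h/2, w_n + (h/2)·k2); k4 = f(t_n + h, w_n + h·k3); w_{n+1} = w_n + (h/6)·(k1 + 2k2 + 2k3 + k4).
t=0.400000, w=-0.570000:
  k1 = f(0.400000, -0.570000) = -0.822900
  k2 = f(0.445000, -0.607030) = -0.895425
  k3 = f(0.445000, -0.610294) = -0.899505
  k4 = f(0.490000, -0.650955) = -0.979363
  w ← -0.570000 + (0.09/6)·(k1 + 2k2 + 2k3 + k4) = -0.650882
t=0.490000, w=-0.650882:
  k1 = f(0.490000, -0.650882) = -0.979271
  k2 = f(0.535000, -0.694949) = -1.066182
  k3 = f(0.535000, -0.698860) = -1.071070
  k4 = f(0.580000, -0.747278) = -1.166214
  w ← -0.650882 + (0.09/6)·(k1 + 2k2 + 2k3 + k4) = -0.747182
w(0.58) ≈ -0.7472

-0.7472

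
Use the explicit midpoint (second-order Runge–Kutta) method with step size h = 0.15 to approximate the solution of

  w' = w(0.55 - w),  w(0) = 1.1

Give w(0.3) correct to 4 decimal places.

Midpoint: k1 = f(x_n, w_n); k2 = f(x_n + h/2, w_n + (h/2)·k1); w_{n+1} = w_n + h·k2.
x=0.000000, w=1.100000:
  k1 = f(0.000000, 1.100000) = -0.605000
  k2 = f(0.075000, 1.054625) = -0.532190
  w ← 1.100000 + 0.15·(-0.532190) = 1.020171
x=0.150000, w=1.020171:
  k1 = f(0.150000, 1.020171) = -0.479656
  k2 = f(0.225000, 0.984197) = -0.427336
  w ← 1.020171 + 0.15·(-0.427336) = 0.956071
w(0.3) ≈ 0.9561

0.9561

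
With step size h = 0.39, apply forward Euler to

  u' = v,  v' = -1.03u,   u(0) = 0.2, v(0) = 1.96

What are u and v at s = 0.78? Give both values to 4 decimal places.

1.6975, 1.4923

Euler on (u,v): u_{n+1} = u_n + h·u', v_{n+1} = v_n + h·v'.
0.000000: (0.200000, 1.960000); f=(1.960000, -0.206000) → (0.964400, 1.879660)
0.390000: (0.964400, 1.879660); f=(1.879660, -0.993332) → (1.697467, 1.492261)
(u(0.78), v(0.78)) ≈ (1.6975, 1.4923)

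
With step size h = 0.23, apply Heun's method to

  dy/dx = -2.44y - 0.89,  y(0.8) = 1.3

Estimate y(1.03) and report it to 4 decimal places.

Heun: k1 = f(x_n, y_n); k2 = f(x_n + h, y_n + h·k1); y_{n+1} = y_n + (h/2)·(k1 + k2).
x=0.800000, y=1.300000:
  k1 = f(0.800000, 1.300000) = -4.062000
  k2 = f(1.030000, 0.365740) = -1.782406
  y ← 1.300000 + (0.23/2)·(-4.062000 + (-1.782406)) = 0.627893
y(1.03) ≈ 0.6279

0.6279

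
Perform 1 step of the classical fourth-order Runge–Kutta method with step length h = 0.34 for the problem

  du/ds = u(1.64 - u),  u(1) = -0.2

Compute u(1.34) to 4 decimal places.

-0.3840

RK4: k1 = f(s_n, u_n); k2 = f(s_n + h/2, u_n + (h/2)·k1); k3 = f(s_n + h/2, u_n + (h/2)·k2); k4 = f(s_n + h, u_n + h·k3); u_{n+1} = u_n + (h/6)·(k1 + 2k2 + 2k3 + k4).
s=1.000000, u=-0.200000:
  k1 = f(1.000000, -0.200000) = -0.368000
  k2 = f(1.170000, -0.262560) = -0.499536
  k3 = f(1.170000, -0.284921) = -0.548451
  k4 = f(1.340000, -0.386473) = -0.783178
  u ← -0.200000 + (0.34/6)·(k1 + 2k2 + 2k3 + k4) = -0.384005
u(1.34) ≈ -0.3840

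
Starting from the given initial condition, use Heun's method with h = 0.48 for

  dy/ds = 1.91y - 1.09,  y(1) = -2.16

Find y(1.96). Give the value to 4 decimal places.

-14.3439

Heun: k1 = f(s_n, y_n); k2 = f(s_n + h, y_n + h·k1); y_{n+1} = y_n + (h/2)·(k1 + k2).
s=1.000000, y=-2.160000:
  k1 = f(1.000000, -2.160000) = -5.215600
  k2 = f(1.480000, -4.663488) = -9.997262
  y ← -2.160000 + (0.48/2)·(-5.215600 + (-9.997262)) = -5.811087
s=1.480000, y=-5.811087:
  k1 = f(1.480000, -5.811087) = -12.189176
  k2 = f(1.960000, -11.661891) = -23.364213
  y ← -5.811087 + (0.48/2)·(-12.189176 + (-23.364213)) = -14.343900
y(1.96) ≈ -14.3439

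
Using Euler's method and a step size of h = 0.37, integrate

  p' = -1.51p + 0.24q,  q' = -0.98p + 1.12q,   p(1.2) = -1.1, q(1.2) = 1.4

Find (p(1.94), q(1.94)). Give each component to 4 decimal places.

0.0519, 3.4958

Euler on (p,q): p_{n+1} = p_n + h·p', q_{n+1} = q_n + h·q'.
1.200000: (-1.100000, 1.400000); f=(1.997000, 2.646000) → (-0.361110, 2.379020)
1.570000: (-0.361110, 2.379020); f=(1.116241, 3.018390) → (0.051899, 3.495824)
(p(1.94), q(1.94)) ≈ (0.0519, 3.4958)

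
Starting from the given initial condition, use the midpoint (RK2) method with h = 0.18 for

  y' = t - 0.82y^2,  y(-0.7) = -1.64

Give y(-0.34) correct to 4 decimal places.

Midpoint: k1 = f(t_n, y_n); k2 = f(t_n + h/2, y_n + (h/2)·k1); y_{n+1} = y_n + h·k2.
t=-0.700000, y=-1.640000:
  k1 = f(-0.700000, -1.640000) = -2.905472
  k2 = f(-0.610000, -1.901492) = -3.574852
  y ← -1.640000 + 0.18·(-3.574852) = -2.283473
t=-0.520000, y=-2.283473:
  k1 = f(-0.520000, -2.283473) = -4.795686
  k2 = f(-0.430000, -2.715085) = -6.474784
  y ← -2.283473 + 0.18·(-6.474784) = -3.448934
y(-0.34) ≈ -3.4489

-3.4489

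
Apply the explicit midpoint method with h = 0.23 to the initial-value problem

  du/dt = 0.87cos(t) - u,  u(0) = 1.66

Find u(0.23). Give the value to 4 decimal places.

Midpoint: k1 = f(t_n, u_n); k2 = f(t_n + h/2, u_n + (h/2)·k1); u_{n+1} = u_n + h·k2.
t=0.000000, u=1.660000:
  k1 = f(0.000000, 1.660000) = -0.790000
  k2 = f(0.115000, 1.569150) = -0.704897
  u ← 1.660000 + 0.23·(-0.704897) = 1.497874
u(0.23) ≈ 1.4979

1.4979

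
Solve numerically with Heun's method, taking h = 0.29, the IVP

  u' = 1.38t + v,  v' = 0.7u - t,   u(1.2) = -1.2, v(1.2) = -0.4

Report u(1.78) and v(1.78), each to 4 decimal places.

-0.5863, -1.6149

Heun on (u,v): k1 = f(t_n, state_n); k2 = f(t_n + h, state_n + h·k1); state_{n+1} = state_n + (h/2)·(k1 + k2).
1.200000: (-1.200000, -0.400000)
  k1 = (1.256000, -2.040000)
  predictor → (-0.835760, -0.991600)
  k2 = (1.064600, -2.075032)
  → (-0.863513, -0.996680)
1.490000: (-0.863513, -0.996680)
  k1 = (1.059520, -2.094459)
  predictor → (-0.556252, -1.604073)
  k2 = (0.852327, -2.169376)
  → (-0.586295, -1.614936)
(u(1.78), v(1.78)) ≈ (-0.5863, -1.6149)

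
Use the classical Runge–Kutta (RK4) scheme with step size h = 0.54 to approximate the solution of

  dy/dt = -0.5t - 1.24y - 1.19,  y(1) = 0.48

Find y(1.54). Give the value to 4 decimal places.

RK4: k1 = f(t_n, y_n); k2 = f(t_n + h/2, y_n + (h/2)·k1); k3 = f(t_n + h/2, y_n + (h/2)·k2); k4 = f(t_n + h, y_n + h·k3); y_{n+1} = y_n + (h/6)·(k1 + 2k2 + 2k3 + k4).
t=1.000000, y=0.480000:
  k1 = f(1.000000, 0.480000) = -2.285200
  k2 = f(1.270000, -0.137004) = -1.655115
  k3 = f(1.270000, 0.033119) = -1.866067
  k4 = f(1.540000, -0.527676) = -1.305681
  y ← 0.480000 + (0.54/6)·(k1 + 2k2 + 2k3 + k4) = -0.476992
y(1.54) ≈ -0.4770

-0.4770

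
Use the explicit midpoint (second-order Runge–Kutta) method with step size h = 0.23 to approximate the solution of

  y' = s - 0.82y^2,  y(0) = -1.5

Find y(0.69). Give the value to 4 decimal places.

-5.6564

Midpoint: k1 = f(s_n, y_n); k2 = f(s_n + h/2, y_n + (h/2)·k1); y_{n+1} = y_n + h·k2.
s=0.000000, y=-1.500000:
  k1 = f(0.000000, -1.500000) = -1.845000
  k2 = f(0.115000, -1.712175) = -2.288865
  y ← -1.500000 + 0.23·(-2.288865) = -2.026439
s=0.230000, y=-2.026439:
  k1 = f(0.230000, -2.026439) = -3.137293
  k2 = f(0.345000, -2.387228) = -4.328062
  y ← -2.026439 + 0.23·(-4.328062) = -3.021893
s=0.460000, y=-3.021893:
  k1 = f(0.460000, -3.021893) = -7.028109
  k2 = f(0.575000, -3.830126) = -11.454289
  y ← -3.021893 + 0.23·(-11.454289) = -5.656380
y(0.69) ≈ -5.6564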